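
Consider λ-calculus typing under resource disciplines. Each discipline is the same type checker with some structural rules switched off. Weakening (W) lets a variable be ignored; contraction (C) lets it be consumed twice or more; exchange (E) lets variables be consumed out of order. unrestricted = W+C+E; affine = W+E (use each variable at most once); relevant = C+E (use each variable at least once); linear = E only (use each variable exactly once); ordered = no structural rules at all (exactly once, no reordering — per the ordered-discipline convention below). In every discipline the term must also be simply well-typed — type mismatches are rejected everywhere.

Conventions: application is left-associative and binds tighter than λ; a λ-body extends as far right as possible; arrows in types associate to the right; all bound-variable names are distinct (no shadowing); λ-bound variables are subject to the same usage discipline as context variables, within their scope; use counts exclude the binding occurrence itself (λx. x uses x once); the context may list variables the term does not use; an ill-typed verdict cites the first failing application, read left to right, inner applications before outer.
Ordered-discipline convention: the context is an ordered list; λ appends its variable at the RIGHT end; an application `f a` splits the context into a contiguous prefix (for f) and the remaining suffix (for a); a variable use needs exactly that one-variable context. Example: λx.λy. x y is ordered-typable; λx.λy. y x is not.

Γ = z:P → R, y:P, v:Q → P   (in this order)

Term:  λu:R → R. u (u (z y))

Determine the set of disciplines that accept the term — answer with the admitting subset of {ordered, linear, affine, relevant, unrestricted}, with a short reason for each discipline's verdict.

accepted by: unrestricted
use counts: z ×1, y ×1, v ×0, u [bound] ×2
use order (left to right): u, u, z, y
typing: well-typed — term : (R → R) → R
ordered: ✗ — needs contraction — u ×2; unused: v — weakening required
linear: ✗ — needs contraction — u ×2; unused: v — weakening required
affine: ✗ — needs contraction — u ×2
relevant: ✗ — unused: v — weakening required
unrestricted: ✓ — simply typable at (R → R) → R; W, C, E all held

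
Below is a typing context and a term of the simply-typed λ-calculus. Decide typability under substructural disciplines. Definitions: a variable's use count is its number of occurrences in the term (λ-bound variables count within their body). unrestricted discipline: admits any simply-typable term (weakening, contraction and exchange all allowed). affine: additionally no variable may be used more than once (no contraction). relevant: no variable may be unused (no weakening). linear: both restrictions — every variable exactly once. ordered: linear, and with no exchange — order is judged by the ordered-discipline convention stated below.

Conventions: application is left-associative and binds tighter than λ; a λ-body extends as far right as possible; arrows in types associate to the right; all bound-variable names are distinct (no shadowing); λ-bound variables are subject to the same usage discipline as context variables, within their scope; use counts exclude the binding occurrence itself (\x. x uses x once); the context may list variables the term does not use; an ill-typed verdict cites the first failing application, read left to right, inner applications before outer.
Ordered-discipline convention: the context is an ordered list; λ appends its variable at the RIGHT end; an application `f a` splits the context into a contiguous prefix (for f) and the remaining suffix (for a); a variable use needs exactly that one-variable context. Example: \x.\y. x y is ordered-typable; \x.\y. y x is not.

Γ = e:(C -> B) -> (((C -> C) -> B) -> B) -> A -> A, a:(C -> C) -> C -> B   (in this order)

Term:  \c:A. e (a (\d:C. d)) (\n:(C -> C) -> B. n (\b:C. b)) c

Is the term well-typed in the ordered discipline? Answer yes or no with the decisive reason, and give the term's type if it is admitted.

yes — one use each (e, a, c, d, n, b); ordered split holds; term : A -> A
variable uses: e=1; a=1; c (bound)=1; d (bound)=1; n (bound)=1; b (bound)=1
use order (left to right): e, a, d, n, b, c
typing: ✓ — A -> A
per-discipline verdicts: ordered ✓ · linear ✓ · affine ✓ · relevant ✓ · unrestricted ✓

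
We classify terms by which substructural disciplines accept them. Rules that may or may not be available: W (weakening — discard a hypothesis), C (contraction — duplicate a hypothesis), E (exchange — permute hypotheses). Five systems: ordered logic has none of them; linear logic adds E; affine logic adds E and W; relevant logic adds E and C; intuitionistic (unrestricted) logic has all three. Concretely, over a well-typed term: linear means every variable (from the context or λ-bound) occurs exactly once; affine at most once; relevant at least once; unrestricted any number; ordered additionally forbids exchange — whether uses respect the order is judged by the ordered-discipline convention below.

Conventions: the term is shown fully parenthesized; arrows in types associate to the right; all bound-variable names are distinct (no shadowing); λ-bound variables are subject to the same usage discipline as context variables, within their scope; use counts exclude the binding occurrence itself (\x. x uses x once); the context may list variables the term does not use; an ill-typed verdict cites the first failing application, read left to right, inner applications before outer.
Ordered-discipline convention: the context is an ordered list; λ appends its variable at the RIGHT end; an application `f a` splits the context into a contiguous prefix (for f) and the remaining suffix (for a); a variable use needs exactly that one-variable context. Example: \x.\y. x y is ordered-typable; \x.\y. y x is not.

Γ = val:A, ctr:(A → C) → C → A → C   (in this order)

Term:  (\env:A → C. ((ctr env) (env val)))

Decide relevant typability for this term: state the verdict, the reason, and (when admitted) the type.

yes — every one of val, ctr, env appears; term : (A → C) → A → C
use counts: val: 1×; ctr: 1×; env (λ-bound): 2×
uses in reading order: ctr, env, env, val
typing: ✓ — (A → C) → A → C
summary: ordered ✗; linear ✗; affine ✗; relevant ✓; unrestricted ✓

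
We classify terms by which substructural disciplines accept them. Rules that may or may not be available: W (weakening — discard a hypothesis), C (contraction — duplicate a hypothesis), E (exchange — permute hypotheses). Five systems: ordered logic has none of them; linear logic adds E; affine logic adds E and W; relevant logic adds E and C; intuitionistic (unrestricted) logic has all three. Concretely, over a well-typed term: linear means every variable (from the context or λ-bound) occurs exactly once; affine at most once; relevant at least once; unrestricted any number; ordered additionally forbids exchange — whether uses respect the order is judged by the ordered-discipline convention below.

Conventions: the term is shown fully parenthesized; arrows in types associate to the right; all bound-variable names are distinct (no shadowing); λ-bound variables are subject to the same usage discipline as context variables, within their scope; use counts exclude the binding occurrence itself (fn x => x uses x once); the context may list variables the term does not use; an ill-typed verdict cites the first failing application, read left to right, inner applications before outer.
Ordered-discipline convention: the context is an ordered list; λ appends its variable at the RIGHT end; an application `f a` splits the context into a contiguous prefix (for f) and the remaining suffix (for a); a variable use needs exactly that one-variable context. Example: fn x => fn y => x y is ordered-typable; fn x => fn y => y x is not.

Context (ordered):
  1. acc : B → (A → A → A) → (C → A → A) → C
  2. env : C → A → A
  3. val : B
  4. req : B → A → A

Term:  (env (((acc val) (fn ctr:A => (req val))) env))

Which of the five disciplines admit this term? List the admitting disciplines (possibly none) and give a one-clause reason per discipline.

admitting disciplines: unrestricted
counts: acc: 1, env: 2, val: 2, req: 1, ctr (bound): 0
uses in reading order: env, acc, val, req, val, env
typing: ✓ — A → A
ordered: ✗, repeated use of env ×2, val ×2; ctr never used (weakening)
linear: ✗, repeated use of env ×2, val ×2; ctr never used (weakening)
affine: ✗, repeated use of env ×2, val ×2
relevant: ✗, ctr never used (weakening)
unrestricted: ✓, type-checks (A → A) and nothing is barred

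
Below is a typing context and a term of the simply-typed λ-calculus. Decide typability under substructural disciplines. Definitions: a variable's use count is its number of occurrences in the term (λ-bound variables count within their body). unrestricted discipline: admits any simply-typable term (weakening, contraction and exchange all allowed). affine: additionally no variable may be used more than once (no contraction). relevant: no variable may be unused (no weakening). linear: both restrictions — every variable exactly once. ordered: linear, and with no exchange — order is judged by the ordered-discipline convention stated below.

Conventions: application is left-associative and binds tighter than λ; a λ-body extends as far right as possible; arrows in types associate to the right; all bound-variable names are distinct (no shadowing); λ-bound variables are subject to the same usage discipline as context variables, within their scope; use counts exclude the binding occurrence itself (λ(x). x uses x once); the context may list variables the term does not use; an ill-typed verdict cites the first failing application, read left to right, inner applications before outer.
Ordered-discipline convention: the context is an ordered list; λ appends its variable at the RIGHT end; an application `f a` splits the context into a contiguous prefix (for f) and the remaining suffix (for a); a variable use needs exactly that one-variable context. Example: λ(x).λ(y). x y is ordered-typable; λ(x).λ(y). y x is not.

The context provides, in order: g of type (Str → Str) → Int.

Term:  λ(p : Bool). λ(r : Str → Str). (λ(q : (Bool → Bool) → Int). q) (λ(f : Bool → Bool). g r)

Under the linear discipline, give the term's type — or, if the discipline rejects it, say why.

not well-typed under linear — p, f never used (weakening)
use counts: g ×1, p (λ-bound) ×0, r (λ-bound) ×1, q (λ-bound) ×1, f (λ-bound) ×0
left-to-right use order: q, g, r
typing: ✓ — Bool → (Str → Str) → (Bool → Bool) → Int
all disciplines: ordered ✗, linear ✗, affine ✓, relevant ✗, unrestricted ✓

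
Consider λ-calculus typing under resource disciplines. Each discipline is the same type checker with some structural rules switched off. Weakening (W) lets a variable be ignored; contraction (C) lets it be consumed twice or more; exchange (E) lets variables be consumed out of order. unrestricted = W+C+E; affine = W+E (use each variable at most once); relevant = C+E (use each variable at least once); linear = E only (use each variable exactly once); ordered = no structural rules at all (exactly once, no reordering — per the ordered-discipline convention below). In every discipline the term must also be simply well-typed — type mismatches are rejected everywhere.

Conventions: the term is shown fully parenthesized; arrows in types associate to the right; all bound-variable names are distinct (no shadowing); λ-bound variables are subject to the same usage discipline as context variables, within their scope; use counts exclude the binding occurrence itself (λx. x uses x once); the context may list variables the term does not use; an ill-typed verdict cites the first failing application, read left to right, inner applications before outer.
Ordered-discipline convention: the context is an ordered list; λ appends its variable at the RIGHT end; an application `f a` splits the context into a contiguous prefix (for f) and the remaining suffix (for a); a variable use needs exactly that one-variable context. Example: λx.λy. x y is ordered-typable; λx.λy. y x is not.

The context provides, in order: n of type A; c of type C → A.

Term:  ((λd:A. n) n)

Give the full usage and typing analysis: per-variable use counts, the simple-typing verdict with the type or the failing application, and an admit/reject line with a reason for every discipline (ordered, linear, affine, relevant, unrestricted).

usage: n: 2×; c: 0×; d [bound]: 0×
use order (left to right): n, n
typing: ✓ — A
ordered ✗ (repeated use of n ×2; unused: c, d — weakening required)
linear ✗ (repeated use of n ×2; unused: c, d — weakening required)
affine ✗ (repeated use of n ×2)
relevant ✗ (unused: c, d — weakening required)
unrestricted ✓ (typability at A is all that's needed)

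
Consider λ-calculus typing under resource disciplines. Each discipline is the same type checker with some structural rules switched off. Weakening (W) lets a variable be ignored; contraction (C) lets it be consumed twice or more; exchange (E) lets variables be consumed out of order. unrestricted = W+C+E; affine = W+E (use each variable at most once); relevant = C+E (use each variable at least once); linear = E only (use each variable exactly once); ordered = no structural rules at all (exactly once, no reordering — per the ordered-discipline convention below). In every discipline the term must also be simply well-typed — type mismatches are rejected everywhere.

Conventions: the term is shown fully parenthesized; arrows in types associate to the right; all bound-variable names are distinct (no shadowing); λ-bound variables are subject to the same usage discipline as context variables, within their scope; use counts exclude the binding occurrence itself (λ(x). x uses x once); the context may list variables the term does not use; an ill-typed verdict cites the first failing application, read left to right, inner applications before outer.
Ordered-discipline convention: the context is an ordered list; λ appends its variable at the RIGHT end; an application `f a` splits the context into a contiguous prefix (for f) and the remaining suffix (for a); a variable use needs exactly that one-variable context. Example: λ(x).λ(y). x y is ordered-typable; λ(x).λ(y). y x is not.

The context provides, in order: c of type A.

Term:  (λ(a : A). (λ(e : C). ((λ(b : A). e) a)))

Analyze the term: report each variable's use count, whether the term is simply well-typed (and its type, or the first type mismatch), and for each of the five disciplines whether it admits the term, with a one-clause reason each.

usage: c=0; a (λ-bound)=1; e (λ-bound)=1; b (λ-bound)=0
left-to-right use order: e, a
typing: well-typed — term : A → C → C
ordered: ✗ — c, b left unused
linear: ✗ — c, b left unused
affine: ✓ — none of c, a, e, b used more than once
relevant: ✗ — c, b left unused
unrestricted: ✓ — typability at A → C → C is all that's needed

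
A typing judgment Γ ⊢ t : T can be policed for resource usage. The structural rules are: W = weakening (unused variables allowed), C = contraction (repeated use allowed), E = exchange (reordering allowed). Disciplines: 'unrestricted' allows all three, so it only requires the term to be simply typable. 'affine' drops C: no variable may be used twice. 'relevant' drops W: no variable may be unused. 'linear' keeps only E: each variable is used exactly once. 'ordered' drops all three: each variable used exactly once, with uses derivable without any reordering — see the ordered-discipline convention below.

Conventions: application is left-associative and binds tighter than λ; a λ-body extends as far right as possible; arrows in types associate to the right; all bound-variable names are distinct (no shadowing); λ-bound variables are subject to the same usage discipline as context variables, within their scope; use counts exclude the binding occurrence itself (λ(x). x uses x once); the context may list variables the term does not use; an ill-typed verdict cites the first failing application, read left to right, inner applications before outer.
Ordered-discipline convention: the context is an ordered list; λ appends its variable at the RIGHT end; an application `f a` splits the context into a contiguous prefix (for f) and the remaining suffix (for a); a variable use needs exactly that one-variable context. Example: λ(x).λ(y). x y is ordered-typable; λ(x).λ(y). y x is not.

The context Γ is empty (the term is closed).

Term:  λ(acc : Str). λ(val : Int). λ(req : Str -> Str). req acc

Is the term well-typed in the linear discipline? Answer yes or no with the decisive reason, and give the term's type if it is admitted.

no — needs weakening: val unused
counts: acc (bound) ×1, val (bound) ×0, req (bound) ×1
use order (left to right): req, acc
typing: well-typed — term : Str -> Int -> (Str -> Str) -> Str
all disciplines: ordered ✗ · linear ✗ · affine ✓ · relevant ✗ · unrestricted ✓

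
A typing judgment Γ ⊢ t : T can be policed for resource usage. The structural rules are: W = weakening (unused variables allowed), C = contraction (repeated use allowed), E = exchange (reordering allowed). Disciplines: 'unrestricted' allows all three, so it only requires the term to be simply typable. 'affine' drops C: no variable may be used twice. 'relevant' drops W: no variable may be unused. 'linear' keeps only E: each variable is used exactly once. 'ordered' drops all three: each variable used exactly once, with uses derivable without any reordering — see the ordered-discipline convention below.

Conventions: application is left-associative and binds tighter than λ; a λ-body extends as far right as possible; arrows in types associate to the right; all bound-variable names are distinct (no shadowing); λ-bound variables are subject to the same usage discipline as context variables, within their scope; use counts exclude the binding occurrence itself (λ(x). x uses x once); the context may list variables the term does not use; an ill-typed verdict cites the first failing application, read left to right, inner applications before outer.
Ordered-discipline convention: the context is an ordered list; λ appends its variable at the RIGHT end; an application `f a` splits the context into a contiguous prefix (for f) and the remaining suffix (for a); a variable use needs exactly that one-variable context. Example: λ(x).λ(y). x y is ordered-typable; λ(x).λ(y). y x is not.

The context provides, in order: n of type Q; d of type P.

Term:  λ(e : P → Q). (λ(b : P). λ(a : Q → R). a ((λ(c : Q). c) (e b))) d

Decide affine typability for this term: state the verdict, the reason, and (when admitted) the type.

yes — at most one use each (n, d, e, b, a, c); term : (P → Q) → (Q → R) → R
variable uses: n=0; d=1; e (bound)=1; b (bound)=1; a (bound)=1; c (bound)=1
left-to-right use order: a, c, e, b, d
typing: well-typed — term : (P → Q) → (Q → R) → R
across the five disciplines: ordered ✗, linear ✗, affine ✓, relevant ✗, unrestricted ✓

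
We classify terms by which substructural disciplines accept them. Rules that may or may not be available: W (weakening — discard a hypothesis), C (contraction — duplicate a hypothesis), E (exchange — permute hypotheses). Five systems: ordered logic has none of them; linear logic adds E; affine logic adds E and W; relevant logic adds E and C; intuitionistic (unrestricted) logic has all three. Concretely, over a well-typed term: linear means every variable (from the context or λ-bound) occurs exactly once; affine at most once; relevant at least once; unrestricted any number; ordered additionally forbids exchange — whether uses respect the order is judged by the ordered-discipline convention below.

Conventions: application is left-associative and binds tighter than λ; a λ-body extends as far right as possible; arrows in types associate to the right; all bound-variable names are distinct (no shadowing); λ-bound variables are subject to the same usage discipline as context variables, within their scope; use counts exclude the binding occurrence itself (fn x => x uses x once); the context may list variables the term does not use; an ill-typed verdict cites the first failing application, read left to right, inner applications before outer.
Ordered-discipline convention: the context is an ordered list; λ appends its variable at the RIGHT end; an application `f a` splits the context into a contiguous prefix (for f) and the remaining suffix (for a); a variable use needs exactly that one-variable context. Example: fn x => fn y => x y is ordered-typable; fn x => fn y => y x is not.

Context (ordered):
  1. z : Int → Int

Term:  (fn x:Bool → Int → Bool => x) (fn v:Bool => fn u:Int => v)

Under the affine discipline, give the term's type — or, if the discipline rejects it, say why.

term : Bool → Int → Bool
use counts: z: 0, x [bound]: 1, v [bound]: 1, u [bound]: 0
order of uses: x, v
typing: the term checks, with type Bool → Int → Bool
all disciplines: ordered ✗; linear ✗; affine ✓; relevant ✗; unrestricted ✓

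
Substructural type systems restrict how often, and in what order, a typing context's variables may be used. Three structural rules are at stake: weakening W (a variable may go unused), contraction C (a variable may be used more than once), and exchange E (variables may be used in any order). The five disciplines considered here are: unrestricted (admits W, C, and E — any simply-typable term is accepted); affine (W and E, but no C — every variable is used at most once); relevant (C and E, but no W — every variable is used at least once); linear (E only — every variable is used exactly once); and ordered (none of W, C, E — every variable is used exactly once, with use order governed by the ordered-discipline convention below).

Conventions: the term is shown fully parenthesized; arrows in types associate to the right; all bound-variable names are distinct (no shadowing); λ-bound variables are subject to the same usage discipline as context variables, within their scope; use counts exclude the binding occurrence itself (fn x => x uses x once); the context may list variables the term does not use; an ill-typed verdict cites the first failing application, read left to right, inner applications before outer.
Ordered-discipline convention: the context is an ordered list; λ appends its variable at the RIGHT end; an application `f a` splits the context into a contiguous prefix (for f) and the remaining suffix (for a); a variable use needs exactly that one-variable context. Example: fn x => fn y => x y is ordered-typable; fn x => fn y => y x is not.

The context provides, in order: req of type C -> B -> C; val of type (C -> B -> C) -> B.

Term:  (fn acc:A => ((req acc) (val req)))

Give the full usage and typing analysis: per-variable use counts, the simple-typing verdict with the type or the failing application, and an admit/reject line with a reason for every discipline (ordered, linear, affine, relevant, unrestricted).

counts: req: 2, val: 1, acc [bound]: 1
left-to-right use order: req, acc, val, req
typing: ill-typed: a function awaiting C gets A
ordered ✗ (fails simple typing)
linear ✗ (a type mismatch blocks all five)
affine ✗ (the type mismatch rejects it)
relevant ✗ (not simply typable)
unrestricted ✗ (fails simple typing)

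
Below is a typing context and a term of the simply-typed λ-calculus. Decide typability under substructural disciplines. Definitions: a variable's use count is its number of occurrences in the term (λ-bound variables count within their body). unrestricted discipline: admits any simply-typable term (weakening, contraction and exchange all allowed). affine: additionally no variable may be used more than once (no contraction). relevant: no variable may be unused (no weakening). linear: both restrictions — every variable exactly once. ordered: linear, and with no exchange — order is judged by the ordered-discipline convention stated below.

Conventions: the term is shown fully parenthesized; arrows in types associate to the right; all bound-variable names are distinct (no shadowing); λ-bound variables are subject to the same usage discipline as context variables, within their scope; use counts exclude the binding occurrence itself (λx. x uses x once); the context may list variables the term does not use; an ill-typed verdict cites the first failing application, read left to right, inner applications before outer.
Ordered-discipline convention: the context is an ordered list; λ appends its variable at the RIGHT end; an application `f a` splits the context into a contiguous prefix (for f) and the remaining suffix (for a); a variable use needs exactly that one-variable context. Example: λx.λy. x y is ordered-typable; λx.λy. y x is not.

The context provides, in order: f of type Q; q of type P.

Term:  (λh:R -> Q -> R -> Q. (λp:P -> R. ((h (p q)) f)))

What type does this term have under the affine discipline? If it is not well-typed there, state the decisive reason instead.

term : (R -> Q -> R -> Q) -> (P -> R) -> R -> Q
usage: f=1, q=1, h (bound)=1, p (bound)=1
left-to-right use order: h, p, q, f
typing: the term checks, with type (R -> Q -> R -> Q) -> (P -> R) -> R -> Q
all disciplines: ordered ✗ · linear ✓ · affine ✓ · relevant ✓ · unrestricted ✓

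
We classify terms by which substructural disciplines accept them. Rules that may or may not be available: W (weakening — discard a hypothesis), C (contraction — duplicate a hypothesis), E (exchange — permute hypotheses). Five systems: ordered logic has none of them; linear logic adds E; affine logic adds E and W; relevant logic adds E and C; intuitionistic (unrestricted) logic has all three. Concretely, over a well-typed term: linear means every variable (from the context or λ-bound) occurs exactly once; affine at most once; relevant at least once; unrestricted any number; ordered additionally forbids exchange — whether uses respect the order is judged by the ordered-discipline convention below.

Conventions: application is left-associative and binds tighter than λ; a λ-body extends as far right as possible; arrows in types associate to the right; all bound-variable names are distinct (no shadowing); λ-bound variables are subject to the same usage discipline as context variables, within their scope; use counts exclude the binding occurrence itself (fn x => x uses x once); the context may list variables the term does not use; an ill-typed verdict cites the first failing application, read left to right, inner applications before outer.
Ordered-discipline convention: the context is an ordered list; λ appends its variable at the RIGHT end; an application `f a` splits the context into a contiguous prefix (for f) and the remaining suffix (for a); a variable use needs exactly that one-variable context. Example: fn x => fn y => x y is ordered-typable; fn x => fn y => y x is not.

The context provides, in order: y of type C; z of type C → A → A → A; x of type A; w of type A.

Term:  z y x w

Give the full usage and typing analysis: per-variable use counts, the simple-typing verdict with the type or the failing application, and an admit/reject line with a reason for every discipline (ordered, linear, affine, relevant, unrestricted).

usage: y: 1, z: 1, x: 1, w: 1
left-to-right use order: z, y, x, w
typing: ✓ — A
ordered ✗ (no contiguous prefix/suffix split fits z, y, x, w)
linear ✓ (exactly-once usage across y, z, x, w)
affine ✓ (y, z, x, w: no repeats, contraction unneeded)
relevant ✓ (y, z, x, w: all used, weakening unneeded)
unrestricted ✓ (typability at A is all that's needed)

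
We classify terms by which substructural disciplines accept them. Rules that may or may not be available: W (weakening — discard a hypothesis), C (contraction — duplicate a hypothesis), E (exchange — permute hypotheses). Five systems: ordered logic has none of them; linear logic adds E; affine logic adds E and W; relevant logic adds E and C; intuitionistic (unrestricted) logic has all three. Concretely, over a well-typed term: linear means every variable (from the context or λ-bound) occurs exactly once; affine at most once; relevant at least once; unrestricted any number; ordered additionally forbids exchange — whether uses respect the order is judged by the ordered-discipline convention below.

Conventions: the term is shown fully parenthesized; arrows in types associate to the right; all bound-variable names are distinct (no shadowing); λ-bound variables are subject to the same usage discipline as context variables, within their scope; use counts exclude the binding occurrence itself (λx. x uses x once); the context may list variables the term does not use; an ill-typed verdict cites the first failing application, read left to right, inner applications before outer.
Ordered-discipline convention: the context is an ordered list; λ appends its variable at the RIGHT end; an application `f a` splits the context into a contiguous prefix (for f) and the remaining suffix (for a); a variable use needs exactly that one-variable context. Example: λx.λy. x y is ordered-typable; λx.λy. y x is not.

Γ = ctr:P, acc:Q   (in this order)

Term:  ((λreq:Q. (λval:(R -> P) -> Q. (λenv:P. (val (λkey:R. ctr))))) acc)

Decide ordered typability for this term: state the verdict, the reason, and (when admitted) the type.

no — unused: req, env, key — weakening required
usage: ctr: 1; acc: 1; req (λ-bound): 0; val (λ-bound): 1; env (λ-bound): 0; key (λ-bound): 0
order of uses: val, ctr, acc
typing: the term checks, with type ((R -> P) -> Q) -> P -> Q
summary: ordered ✗, linear ✗, affine ✓, relevant ✗, unrestricted ✓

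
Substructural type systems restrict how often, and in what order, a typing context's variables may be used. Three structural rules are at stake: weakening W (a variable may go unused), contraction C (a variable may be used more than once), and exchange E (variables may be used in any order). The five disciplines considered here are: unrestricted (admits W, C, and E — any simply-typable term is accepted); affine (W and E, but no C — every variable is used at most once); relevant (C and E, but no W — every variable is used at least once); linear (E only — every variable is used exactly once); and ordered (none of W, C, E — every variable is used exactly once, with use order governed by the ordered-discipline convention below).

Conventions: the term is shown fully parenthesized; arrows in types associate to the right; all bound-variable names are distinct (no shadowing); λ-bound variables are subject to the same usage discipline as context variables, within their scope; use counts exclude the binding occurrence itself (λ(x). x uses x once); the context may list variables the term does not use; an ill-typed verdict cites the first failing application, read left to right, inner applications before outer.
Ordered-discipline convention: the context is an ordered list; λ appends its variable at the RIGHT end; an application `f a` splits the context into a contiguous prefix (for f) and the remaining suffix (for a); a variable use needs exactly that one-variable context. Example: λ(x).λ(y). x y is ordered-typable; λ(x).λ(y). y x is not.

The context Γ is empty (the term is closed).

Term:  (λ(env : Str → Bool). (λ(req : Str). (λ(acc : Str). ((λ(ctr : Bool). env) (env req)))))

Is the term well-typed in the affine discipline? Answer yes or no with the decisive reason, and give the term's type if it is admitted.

no — uses contraction: env ×2
use counts: env (λ-bound)=2; req (λ-bound)=1; acc (λ-bound)=0; ctr (λ-bound)=0
order of uses: env, env, req
typing: well-typed at (Str → Bool) → Str → Str → Str → Bool
per-discipline verdicts: ordered ✗; linear ✗; affine ✗; relevant ✗; unrestricted ✓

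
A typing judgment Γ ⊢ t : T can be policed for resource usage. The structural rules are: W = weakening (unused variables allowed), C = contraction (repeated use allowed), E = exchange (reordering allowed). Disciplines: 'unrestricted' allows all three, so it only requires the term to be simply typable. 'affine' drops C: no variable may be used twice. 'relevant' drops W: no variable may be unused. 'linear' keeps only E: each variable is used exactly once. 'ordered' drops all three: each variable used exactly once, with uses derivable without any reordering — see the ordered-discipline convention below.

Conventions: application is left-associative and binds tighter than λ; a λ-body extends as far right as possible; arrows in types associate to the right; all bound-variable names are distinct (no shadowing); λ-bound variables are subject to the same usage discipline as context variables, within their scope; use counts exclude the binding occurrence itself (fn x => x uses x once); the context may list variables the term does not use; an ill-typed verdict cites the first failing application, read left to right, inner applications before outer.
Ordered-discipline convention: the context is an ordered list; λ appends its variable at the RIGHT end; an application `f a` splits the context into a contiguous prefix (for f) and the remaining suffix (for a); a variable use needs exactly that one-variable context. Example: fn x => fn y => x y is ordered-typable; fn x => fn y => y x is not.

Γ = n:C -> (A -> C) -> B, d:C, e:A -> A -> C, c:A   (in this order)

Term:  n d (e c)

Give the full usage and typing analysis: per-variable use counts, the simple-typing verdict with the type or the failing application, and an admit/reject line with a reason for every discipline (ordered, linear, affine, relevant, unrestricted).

use counts: n: 1, d: 1, e: 1, c: 1
use order (left to right): n, d, e, c
typing: the term checks, with type B
ordered: ✓, single-use (n, d, e, c), ordered derivation ok
linear: ✓, single use per variable (n, d, e, c)
affine: ✓, at most one use each (n, d, e, c)
relevant: ✓, every one of n, d, e, c appears
unrestricted: ✓, simply typable at B; W, C, E all held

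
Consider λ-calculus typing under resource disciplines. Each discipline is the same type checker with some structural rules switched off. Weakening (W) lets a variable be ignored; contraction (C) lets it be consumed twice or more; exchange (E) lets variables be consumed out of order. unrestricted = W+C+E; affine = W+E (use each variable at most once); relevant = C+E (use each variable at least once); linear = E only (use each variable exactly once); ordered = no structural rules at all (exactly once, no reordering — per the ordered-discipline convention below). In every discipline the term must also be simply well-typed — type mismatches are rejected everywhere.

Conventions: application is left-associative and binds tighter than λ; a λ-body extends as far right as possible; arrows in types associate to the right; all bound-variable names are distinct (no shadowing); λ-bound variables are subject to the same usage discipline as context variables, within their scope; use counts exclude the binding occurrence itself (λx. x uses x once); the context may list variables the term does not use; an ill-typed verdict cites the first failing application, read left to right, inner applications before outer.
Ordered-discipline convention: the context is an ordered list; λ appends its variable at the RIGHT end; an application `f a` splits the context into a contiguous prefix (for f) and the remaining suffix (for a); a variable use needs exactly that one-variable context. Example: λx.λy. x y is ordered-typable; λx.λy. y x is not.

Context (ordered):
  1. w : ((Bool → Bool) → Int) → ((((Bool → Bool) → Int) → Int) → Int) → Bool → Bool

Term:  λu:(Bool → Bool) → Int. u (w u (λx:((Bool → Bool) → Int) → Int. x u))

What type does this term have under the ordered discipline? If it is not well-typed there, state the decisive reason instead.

not well-typed under ordered — u ×3 used more than once (contraction)
usage: w: 1, u (λ-bound): 3, x (λ-bound): 1
left-to-right use order: u, w, u, x, u
typing: the term checks, with type ((Bool → Bool) → Int) → Int
summary: ordered ✗ · linear ✗ · affine ✗ · relevant ✓ · unrestricted ✓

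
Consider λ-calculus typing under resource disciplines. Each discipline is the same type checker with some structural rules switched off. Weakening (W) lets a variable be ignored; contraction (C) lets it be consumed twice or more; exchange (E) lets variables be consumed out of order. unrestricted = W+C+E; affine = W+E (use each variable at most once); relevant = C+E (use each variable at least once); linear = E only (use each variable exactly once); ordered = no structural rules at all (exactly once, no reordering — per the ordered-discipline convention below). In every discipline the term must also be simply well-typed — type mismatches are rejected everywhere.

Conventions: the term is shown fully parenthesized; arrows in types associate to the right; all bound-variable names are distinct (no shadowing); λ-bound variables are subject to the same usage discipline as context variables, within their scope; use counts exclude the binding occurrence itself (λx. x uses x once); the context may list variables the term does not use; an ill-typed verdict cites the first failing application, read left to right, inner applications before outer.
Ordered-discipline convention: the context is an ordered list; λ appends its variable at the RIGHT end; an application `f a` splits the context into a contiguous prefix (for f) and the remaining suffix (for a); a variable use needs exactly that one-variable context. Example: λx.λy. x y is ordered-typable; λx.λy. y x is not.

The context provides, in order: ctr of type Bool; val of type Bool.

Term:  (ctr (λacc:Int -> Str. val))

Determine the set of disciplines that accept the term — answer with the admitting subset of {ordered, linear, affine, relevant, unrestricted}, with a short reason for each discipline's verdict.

admitting disciplines: none
use counts: ctr: 1×, val: 1×, acc [bound]: 0×
uses in reading order: ctr, val
typing: ill-typed: can't apply a value of type Bool
ordered ✗ (fails simple typing)
linear ✗ (a type mismatch blocks all five)
affine ✗ (the type mismatch rejects it)
relevant ✗ (not simply typable)
unrestricted ✗ (fails simple typing)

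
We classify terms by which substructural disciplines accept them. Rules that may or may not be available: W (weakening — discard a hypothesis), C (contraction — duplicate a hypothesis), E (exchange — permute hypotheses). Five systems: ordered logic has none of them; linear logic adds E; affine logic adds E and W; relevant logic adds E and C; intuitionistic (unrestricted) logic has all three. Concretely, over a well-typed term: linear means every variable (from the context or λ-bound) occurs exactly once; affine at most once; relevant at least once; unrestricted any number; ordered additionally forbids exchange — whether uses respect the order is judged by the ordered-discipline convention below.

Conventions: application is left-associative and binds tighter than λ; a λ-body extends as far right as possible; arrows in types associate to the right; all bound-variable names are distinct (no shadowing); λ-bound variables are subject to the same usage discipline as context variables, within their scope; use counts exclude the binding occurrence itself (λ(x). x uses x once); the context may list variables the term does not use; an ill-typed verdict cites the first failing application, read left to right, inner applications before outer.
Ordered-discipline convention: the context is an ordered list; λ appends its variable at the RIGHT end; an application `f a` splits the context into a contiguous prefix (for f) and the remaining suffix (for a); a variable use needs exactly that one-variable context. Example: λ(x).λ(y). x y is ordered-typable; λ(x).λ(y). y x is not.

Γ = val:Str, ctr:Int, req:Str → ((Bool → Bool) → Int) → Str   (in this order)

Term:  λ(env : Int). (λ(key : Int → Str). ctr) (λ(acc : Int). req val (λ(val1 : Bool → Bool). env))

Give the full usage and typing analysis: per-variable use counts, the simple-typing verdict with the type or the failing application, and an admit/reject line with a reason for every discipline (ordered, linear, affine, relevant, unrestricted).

counts: val=1; ctr=1; req=1; env (bound)=1; key (bound)=0; acc (bound)=0; val1 (bound)=0
use order (left to right): ctr, req, val, env
typing: well-typed — term : Int → Int
ordered: ✗ — unused: key, acc, val1 — weakening required
linear: ✗ — unused: key, acc, val1 — weakening required
affine: ✓ — no duplicate uses among val, ctr, req, env, key, acc, val1
relevant: ✗ — unused: key, acc, val1 — weakening required
unrestricted: ✓ — type-checks (Int → Int) and nothing is barred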